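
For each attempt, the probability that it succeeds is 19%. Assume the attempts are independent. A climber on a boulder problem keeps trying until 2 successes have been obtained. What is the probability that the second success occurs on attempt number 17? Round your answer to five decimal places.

Y = trial on which the second success occurs; negative binomial, r=2, p=0.19.
P(Y=17) = C(16,1) · p^2 · (1−p)^15
= 16 · 0.0361 · 0.042391 = 0.0244851

0.02449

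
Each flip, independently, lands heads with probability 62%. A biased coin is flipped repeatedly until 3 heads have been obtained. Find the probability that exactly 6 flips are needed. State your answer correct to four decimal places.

0.1308

Y = trial on which the third success occurs; negative binomial, r=3, p=0.62.
P(Y=6) = C(5,2) · p^3 · (1−p)^3
= 10 · 0.23833 · 0.054872 = 0.130775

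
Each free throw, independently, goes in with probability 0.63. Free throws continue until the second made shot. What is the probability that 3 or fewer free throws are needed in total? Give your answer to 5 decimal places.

Finishing within 3 free throws ⇔ at least 2 successes in the first 3. With X ~ Binomial(3, 0.63), P(Y ≤ 3) = 1 − P(X ≤ 1).
  k=0: C(3,0)·0.63^0·0.37^3 = 0.0506530
  k=1: C(3,1)·0.63^1·0.37^2 = 0.2587410
1 − 0.3093940 = 0.6906060

0.69061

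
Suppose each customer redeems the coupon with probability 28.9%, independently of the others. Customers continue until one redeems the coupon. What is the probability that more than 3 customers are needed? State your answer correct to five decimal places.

Y = number of customers to the first success; geometric, p = 0.289.
P(Y > 3) = P(first 3 all fail) = (1−p)^3 = 0.3594254

0.35943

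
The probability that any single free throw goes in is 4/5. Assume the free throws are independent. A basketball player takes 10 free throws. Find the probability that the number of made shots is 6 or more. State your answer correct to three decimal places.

0.967

X ~ Binomial(10, 0.80); P(X ≥ 6) = Σ C(10,k) p^k (1−p)^(10−k) over k:
  k=6: C(10,6)·0.80^6·0.20^4 = 0.08808
  k=7: C(10,7)·0.80^7·0.20^3 = 0.20133
  k=8: C(10,8)·0.80^8·0.20^2 = 0.30199
  k=9: C(10,9)·0.80^9·0.20^1 = 0.26844
  k=10: C(10,10)·0.80^10·0.20^0 = 0.10737
Total = 0.96721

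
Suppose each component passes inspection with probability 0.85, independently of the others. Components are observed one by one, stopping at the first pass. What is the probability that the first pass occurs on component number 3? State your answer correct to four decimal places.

0.0191

Geometric (trials to first success), p = 0.85.
P(Y = 3) = (1−p)^2 · p = 0.0225 · 0.85 = 0.019125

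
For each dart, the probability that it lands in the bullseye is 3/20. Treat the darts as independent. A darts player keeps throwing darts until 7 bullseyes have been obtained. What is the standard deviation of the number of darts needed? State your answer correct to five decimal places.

Y = total darts until the seventh success; negative binomial with r=7, p=0.15.
SD(Y) = √[r(1−p)/p²] = √(264.4444444) = 16.2617479

16.26175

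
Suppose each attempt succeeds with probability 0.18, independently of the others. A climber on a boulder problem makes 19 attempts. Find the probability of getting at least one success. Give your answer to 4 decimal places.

P(at least one) = 1 − P(none) = 1 − (1 − 0.18)^19
= 1 − 0.023039 = 0.976961

0.9770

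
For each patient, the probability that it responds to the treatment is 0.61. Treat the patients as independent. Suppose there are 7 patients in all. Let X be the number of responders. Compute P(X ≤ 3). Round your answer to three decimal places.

X ~ Binomial(7, 0.61); P(X ≤ 3) = Σ C(7,k) p^k (1−p)^(7−k) over k:
  k=0: C(7,0)·0.61^0·0.39^7 = 0.00137
  k=1: C(7,1)·0.61^1·0.39^6 = 0.01503
  k=2: C(7,2)·0.61^2·0.39^5 = 0.07050
  k=3: C(7,3)·0.61^3·0.39^4 = 0.18379
Total = 0.27069

0.271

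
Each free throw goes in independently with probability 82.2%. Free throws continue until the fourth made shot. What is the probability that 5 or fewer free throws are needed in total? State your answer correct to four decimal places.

Finishing within 5 free throws ⇔ at least 4 successes in the first 5. With X ~ Binomial(5, 0.822), P(Y ≤ 5) = 1 − P(X ≤ 3).
  k=0: C(5,0)·0.822^0·0.178^5 = 0.000179
  k=1: C(5,1)·0.822^1·0.178^4 = 0.004126
  k=2: C(5,2)·0.822^2·0.178^3 = 0.038107
  k=3: C(5,3)·0.822^3·0.178^2 = 0.175977
1 − 0.218388 = 0.781612

0.7816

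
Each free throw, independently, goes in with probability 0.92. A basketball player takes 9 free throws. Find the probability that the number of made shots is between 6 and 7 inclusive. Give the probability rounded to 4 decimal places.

X ~ Binomial(9, 0.92); P(6 ≤ X ≤ 7) = Σ C(9,k) p^k (1−p)^(9−k) over k:
  k=6: C(9,6)·0.92^6·0.08^3 = 0.026078
  k=7: C(9,7)·0.92^7·0.08^2 = 0.128528
Total = 0.154606

0.1546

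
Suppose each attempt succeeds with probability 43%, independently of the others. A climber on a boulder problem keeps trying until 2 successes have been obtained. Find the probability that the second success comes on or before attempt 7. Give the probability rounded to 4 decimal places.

Finishing within 7 attempts ⇔ at least 2 successes in the first 7. With X ~ Binomial(7, 0.43), P(Y ≤ 7) = 1 − P(X ≤ 1).
  k=0: C(7,0)·0.43^0·0.57^7 = 0.019549
  k=1: C(7,1)·0.43^1·0.57^6 = 0.103232
1 − 0.122781 = 0.877219

0.8772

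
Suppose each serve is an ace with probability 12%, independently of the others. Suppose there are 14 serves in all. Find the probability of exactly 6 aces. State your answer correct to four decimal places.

0.0032

X ~ Binomial(n=14, p=0.12).
P(X=6) = C(14,6) · p^6 · (1−p)^8
= 3003 · 2.986e-06 · 0.35963 = 0.003225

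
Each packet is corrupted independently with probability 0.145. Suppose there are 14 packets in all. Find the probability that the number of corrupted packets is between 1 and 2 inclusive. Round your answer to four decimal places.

0.5569

X ~ Binomial(14, 0.145); P(1 ≤ X ≤ 2) = Σ C(14,k) p^k (1−p)^(14−k) over k:
  k=1: C(14,1)·0.145^1·0.855^13 = 0.264884
  k=2: C(14,2)·0.145^2·0.855^12 = 0.291992
Total = 0.556876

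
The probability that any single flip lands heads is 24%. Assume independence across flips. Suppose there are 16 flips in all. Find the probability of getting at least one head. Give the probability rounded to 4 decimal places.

P(at least one) = 1 − P(none) = 1 − (1 − 0.24)^16
= 1 − 0.012388 = 0.987612

0.9876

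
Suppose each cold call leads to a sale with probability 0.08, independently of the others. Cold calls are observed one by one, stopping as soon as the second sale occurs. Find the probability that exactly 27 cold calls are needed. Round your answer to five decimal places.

Y = trial on which the second success occurs; negative binomial, r=2, p=0.08.
P(Y=27) = C(26,1) · p^2 · (1−p)^25
= 26 · 0.0064 · 0.12436 = 0.0206942

0.02069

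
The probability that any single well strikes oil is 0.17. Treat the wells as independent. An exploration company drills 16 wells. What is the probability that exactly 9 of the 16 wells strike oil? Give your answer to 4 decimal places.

X ~ Binomial(n=16, p=0.17).
P(X=9) = C(16,9) · p^9 · (1−p)^7
= 11440 · 1.1859e-07 · 0.27136 = 0.000368

0.0004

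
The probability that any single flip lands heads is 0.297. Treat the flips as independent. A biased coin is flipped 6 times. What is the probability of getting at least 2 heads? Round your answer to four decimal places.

0.5733

X ~ Binomial(6, 0.297); P(X ≥ 2) = Σ C(6,k) p^k (1−p)^(6−k) over k:
  k=2: C(6,2)·0.297^2·0.703^4 = 0.323166
  k=3: C(6,3)·0.297^3·0.703^3 = 0.182039
  k=4: C(6,4)·0.297^4·0.703^2 = 0.057680
  k=5: C(6,5)·0.297^5·0.703^1 = 0.009747
  k=6: C(6,6)·0.297^6·0.703^0 = 0.000686
Total = 0.573319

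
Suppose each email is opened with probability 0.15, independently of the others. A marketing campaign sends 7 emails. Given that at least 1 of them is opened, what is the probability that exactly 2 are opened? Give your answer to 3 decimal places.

0.309

X ~ Binomial(7, 0.15). Want P(X=2 | X≥1) = P(X=2) / P(X≥1).
P(X=2) = C(7,2)·0.15^2·0.85^5 = 0.20965
P(X≥1) = 1 − 0.32058 = 0.67942
Ratio = 0.20965 / 0.67942 = 0.30857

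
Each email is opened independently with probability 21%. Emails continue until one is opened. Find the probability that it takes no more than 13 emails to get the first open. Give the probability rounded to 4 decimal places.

0.9533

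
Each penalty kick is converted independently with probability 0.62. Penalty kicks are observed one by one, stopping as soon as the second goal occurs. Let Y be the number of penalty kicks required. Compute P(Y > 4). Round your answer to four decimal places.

0.1569

Needing more than 4 penalty kicks ⇔ fewer than 2 successes in the first 4. With X ~ Binomial(4, 0.62), P(Y > 4) = P(X ≤ 1).
  k=0: C(4,0)·0.62^0·0.38^4 = 0.020851
  k=1: C(4,1)·0.62^1·0.38^3 = 0.136083
P(X ≤ 1) = 0.156934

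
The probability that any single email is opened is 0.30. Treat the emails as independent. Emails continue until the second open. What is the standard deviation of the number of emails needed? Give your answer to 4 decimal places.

3.9441

Y = total emails until the second success; negative binomial with r=2, p=0.30.
SD(Y) = √[r(1−p)/p²] = √(15.555556) = 3.944053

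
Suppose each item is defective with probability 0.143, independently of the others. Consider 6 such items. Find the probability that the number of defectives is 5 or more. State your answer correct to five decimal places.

0.00032

X ~ Binomial(6, 0.143); P(X ≥ 5) = Σ C(6,k) p^k (1−p)^(6−k) over k:
  k=5: C(6,5)·0.143^5·0.857^1 = 0.0003075
  k=6: C(6,6)·0.143^6·0.857^0 = 0.0000086
Total = 0.0003160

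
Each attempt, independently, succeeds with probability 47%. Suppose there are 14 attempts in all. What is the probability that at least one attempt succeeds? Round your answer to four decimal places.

0.9999

P(at least one) = 1 − P(none) = 1 − (1 − 0.47)^14
= 1 − 0.000138 = 0.999862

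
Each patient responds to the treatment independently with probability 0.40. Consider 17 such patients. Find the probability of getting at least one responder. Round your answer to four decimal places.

P(at least one) = 1 − P(none) = 1 − (1 − 0.40)^17
= 1 − 0.000169 = 0.999831

0.9998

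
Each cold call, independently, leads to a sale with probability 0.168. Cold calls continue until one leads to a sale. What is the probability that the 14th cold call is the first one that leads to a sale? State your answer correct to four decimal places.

0.0154

Geometric (trials to first success), p = 0.168.
P(Y = 14) = (1−p)^13 · p = 0.091538 · 0.168 = 0.015378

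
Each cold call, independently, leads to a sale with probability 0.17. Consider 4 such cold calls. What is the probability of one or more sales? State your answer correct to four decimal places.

0.5254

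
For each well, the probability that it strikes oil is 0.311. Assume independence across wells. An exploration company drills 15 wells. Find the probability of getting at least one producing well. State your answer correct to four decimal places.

P(at least one) = 1 − P(none) = 1 − (1 − 0.311)^15
= 1 − 0.003744 = 0.996256

0.9963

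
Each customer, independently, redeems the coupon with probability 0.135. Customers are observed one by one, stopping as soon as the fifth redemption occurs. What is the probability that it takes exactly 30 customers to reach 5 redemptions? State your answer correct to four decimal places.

0.0284

Y = trial on which the fifth success occurs; negative binomial, r=5, p=0.135.
P(Y=30) = C(29,4) · p^5 · (1−p)^25
= 23751 · 4.484e-05 · 0.026632 = 0.028363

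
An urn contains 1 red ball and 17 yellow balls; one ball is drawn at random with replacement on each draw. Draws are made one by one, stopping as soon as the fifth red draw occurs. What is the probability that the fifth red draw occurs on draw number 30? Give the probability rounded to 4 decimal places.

Y = trial on which the fifth success occurs; negative binomial, r=5, p=0.055556.
P(Y=30) = C(29,4) · p^5 · (1−p)^25
= 23751 · 5.2922e-07 · 0.23956 = 0.003011

0.0030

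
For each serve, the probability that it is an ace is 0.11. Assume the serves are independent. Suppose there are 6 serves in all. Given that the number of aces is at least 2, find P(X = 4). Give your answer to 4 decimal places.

X ~ Binomial(6, 0.11). Want P(X=4 | X≥2) = P(X=4) / P(X≥2).
P(X=4) = C(6,4)·0.11^4·0.89^2 = 0.001740
P(X≥2) = 1 − 0.496981 − 0.368548 = 0.134471
Ratio = 0.001740 / 0.134471 = 0.012936

0.0129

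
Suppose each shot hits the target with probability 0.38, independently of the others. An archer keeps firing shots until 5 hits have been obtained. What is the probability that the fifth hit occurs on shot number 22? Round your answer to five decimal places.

Y = trial on which the fifth success occurs; negative binomial, r=5, p=0.38.
P(Y=22) = C(21,4) · p^5 · (1−p)^17
= 5985 · 0.0079235 · 0.00029557 = 0.0140165

0.01402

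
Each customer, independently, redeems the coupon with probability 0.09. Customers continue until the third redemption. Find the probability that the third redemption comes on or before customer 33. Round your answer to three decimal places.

Finishing within 33 customers ⇔ at least 3 successes in the first 33. With X ~ Binomial(33, 0.09), P(Y ≤ 33) = 1 − P(X ≤ 2).
  k=0: C(33,0)·0.09^0·0.91^33 = 0.04450
  k=1: C(33,1)·0.09^1·0.91^32 = 0.14524
  k=2: C(33,2)·0.09^2·0.91^31 = 0.22983
1 − 0.41957 = 0.58043

0.580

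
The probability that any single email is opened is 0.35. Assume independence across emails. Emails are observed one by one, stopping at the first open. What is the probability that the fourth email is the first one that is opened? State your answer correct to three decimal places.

Geometric (trials to first success), p = 0.35.
P(Y = 4) = (1−p)^3 · p = 0.27463 · 0.35 = 0.09612

0.096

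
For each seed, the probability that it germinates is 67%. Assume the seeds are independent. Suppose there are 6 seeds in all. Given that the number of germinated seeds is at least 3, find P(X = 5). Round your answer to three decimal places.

X ~ Binomial(6, 0.67). Want P(X=5 | X≥3) = P(X=5) / P(X≥3).
P(X=5) = C(6,5)·0.67^5·0.33^1 = 0.26732
P(X≥3) = 1 − 0.00129 − 0.01573 − 0.07985 = 0.90312
Ratio = 0.26732 / 0.90312 = 0.29600

0.296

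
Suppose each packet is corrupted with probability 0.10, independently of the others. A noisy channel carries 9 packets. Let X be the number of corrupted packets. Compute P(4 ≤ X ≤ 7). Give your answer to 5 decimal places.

X ~ Binomial(9, 0.10); P(4 ≤ X ≤ 7) = Σ C(9,k) p^k (1−p)^(9−k) over k:
  k=4: C(9,4)·0.10^4·0.90^5 = 0.0074402
  k=5: C(9,5)·0.10^5·0.90^4 = 0.0008267
  k=6: C(9,6)·0.10^6·0.90^3 = 0.0000612
  k=7: C(9,7)·0.10^7·0.90^2 = 0.0000029
Total = 0.0083310

0.00833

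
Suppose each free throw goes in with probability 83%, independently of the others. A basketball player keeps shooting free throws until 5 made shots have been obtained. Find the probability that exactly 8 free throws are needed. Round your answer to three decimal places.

0.068

Y = trial on which the fifth success occurs; negative binomial, r=5, p=0.83.
P(Y=8) = C(7,4) · p^5 · (1−p)^3
= 35 · 0.3939 · 0.004913 = 0.06773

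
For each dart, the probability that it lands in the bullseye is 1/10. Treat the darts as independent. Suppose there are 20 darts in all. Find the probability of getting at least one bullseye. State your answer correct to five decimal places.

P(at least one) = 1 − P(none) = 1 − (1 − 0.10)^20
= 1 − 0.1215767 = 0.8784233

0.87842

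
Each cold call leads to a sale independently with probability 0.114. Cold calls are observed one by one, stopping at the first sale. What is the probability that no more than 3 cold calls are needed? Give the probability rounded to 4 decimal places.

Y = number of cold calls to the first success; geometric, p = 0.114.
P(Y ≤ 3) = 1 − (1−p)^3 = 1 − 0.695506 = 0.304494

0.3045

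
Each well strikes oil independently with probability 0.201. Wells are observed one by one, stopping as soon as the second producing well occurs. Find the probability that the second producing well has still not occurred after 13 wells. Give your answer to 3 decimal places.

0.231

Needing more than 13 wells ⇔ fewer than 2 successes in the first 13. With X ~ Binomial(13, 0.201), P(Y > 13) = P(X ≤ 1).
  k=0: C(13,0)·0.201^0·0.799^13 = 0.05409
  k=1: C(13,1)·0.201^1·0.799^12 = 0.17689
P(X ≤ 1) = 0.23098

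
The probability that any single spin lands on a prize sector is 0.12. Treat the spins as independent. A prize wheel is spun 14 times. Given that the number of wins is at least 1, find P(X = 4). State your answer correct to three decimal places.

X ~ Binomial(14, 0.12). Want P(X=4 | X≥1) = P(X=4) / P(X≥1).
P(X=4) = C(14,4)·0.12^4·0.88^10 = 0.05781
P(X≥1) = 1 − 0.16702 = 0.83298
Ratio = 0.05781 / 0.83298 = 0.06940

0.069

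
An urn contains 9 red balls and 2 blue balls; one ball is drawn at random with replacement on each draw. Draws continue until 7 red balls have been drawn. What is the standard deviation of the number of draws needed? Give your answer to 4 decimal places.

1.3789

Y = total draws until the seventh success; negative binomial with r=7, p=0.818182.
SD(Y) = √[r(1−p)/p²] = √(1.901235) = 1.378853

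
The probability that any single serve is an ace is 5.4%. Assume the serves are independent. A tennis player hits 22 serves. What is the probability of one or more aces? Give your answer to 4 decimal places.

P(at least one) = 1 − P(none) = 1 − (1 − 0.054)^22
= 1 − 0.294853 = 0.705147

0.7051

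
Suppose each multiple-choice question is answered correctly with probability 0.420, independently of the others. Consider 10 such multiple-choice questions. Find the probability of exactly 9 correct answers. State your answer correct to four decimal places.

0.0024

X ~ Binomial(n=10, p=0.42).
P(X=9) = C(10,9) · p^9 · (1−p)^1
= 10 · 0.00040667 · 0.58 = 0.002359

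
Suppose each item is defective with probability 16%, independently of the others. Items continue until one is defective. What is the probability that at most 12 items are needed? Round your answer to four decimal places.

Y = number of items to the first success; geometric, p = 0.16.
P(Y ≤ 12) = 1 − (1−p)^12 = 1 − 0.123410 = 0.876590

0.8766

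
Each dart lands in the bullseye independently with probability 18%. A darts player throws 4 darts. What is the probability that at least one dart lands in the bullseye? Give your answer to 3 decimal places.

P(at least one) = 1 − P(none) = 1 − (1 − 0.18)^4
= 1 − 0.45212 = 0.54788

0.548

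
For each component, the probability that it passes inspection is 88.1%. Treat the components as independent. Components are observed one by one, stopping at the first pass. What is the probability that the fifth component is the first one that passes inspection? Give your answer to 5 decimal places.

0.00018

Geometric (trials to first success), p = 0.881.
P(Y = 5) = (1−p)^4 · p = 0.00020053 · 0.881 = 0.0001767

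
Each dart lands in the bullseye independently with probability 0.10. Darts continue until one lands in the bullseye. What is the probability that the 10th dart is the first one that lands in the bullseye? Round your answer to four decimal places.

Geometric (trials to first success), p = 0.10.
P(Y = 10) = (1−p)^9 · p = 0.38742 · 0.10 = 0.038742

0.0387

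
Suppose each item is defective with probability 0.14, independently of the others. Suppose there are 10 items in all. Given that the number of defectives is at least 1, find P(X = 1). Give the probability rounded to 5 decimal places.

X ~ Binomial(10, 0.14). Want P(X=1 | X≥1) = P(X=1) / P(X≥1).
P(X=1) = C(10,1)·0.14^1·0.86^9 = 0.3602584
P(X≥1) = 1 − 0.2213016 = 0.7786984
Ratio = 0.3602584 / 0.7786984 = 0.4626417

0.46264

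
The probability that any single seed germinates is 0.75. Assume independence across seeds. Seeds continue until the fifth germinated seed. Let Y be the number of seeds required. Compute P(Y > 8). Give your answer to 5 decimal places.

Needing more than 8 seeds ⇔ fewer than 5 successes in the first 8. With X ~ Binomial(8, 0.75), P(Y > 8) = P(X ≤ 4).
  k=0: C(8,0)·0.75^0·0.25^8 = 0.0000153
  k=1: C(8,1)·0.75^1·0.25^7 = 0.0003662
  k=2: C(8,2)·0.75^2·0.25^6 = 0.0038452
  k=3: C(8,3)·0.75^3·0.25^5 = 0.0230713
  k=4: C(8,4)·0.75^4·0.25^4 = 0.0865173
P(X ≤ 4) = 0.1138153

0.11382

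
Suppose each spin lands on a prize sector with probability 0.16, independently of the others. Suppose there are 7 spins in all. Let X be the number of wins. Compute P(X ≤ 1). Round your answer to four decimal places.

0.6885

X ~ Binomial(7, 0.16); P(X ≤ 1) = Σ C(7,k) p^k (1−p)^(7−k) over k:
  k=0: C(7,0)·0.16^0·0.84^7 = 0.295090
  k=1: C(7,1)·0.16^1·0.84^6 = 0.393454
Total = 0.688544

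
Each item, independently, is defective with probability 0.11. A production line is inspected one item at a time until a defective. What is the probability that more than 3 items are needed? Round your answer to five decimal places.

Y = number of items to the first success; geometric, p = 0.11.
P(Y > 3) = P(first 3 all fail) = (1−p)^3 = 0.7049690

0.70497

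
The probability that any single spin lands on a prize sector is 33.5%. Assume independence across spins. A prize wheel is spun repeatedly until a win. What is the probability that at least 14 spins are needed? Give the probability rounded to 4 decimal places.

0.0050

Y = number of spins to the first success; geometric, p = 0.335.
P(Y > 13) = P(first 13 all fail) = (1−p)^13 = 0.004974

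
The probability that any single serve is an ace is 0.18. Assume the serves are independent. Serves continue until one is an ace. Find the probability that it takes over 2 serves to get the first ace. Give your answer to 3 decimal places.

0.672

Y = number of serves to the first success; geometric, p = 0.18.
P(Y > 2) = P(first 2 all fail) = (1−p)^2 = 0.67240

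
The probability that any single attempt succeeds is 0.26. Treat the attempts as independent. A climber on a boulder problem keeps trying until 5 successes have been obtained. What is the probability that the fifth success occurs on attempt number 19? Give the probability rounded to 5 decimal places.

0.05368

Y = trial on which the fifth success occurs; negative binomial, r=5, p=0.26.
P(Y=19) = C(18,4) · p^5 · (1−p)^14
= 3060 · 0.0011881 · 0.014765 = 0.0536824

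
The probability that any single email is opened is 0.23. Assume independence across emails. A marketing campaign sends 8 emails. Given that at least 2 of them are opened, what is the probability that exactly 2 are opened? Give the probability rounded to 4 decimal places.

X ~ Binomial(8, 0.23). Want P(X=2 | X≥2) = P(X=2) / P(X≥2).
P(X=2) = C(8,2)·0.23^2·0.77^6 = 0.308715
P(X≥2) = 1 − 0.123574 − 0.295293 = 0.581134
Ratio = 0.308715 / 0.581134 = 0.531229

0.5312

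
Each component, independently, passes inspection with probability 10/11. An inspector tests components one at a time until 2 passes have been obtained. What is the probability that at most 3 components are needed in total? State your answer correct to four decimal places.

0.9767

Finishing within 3 components ⇔ at least 2 successes in the first 3. With X ~ Binomial(3, 0.909091), P(Y ≤ 3) = 1 − P(X ≤ 1).
  k=0: C(3,0)·0.909091^0·0.090909^3 = 0.000751
  k=1: C(3,1)·0.909091^1·0.090909^2 = 0.022539
1 − 0.023291 = 0.976709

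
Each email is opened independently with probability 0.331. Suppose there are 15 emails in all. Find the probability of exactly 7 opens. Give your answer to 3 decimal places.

0.112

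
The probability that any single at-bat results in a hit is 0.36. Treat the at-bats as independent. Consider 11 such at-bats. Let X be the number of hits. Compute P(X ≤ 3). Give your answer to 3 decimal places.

X ~ Binomial(11, 0.36); P(X ≤ 3) = Σ C(11,k) p^k (1−p)^(11−k) over k:
  k=0: C(11,0)·0.36^0·0.64^11 = 0.00738
  k=1: C(11,1)·0.36^1·0.64^10 = 0.04566
  k=2: C(11,2)·0.36^2·0.64^9 = 0.12841
  k=3: C(11,3)·0.36^3·0.64^8 = 0.21669
Total = 0.39813

0.398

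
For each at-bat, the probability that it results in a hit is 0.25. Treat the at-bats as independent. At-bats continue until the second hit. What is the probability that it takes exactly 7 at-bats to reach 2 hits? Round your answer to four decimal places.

Y = trial on which the second success occurs; negative binomial, r=2, p=0.25.
P(Y=7) = C(6,1) · p^2 · (1−p)^5
= 6 · 0.0625 · 0.2373 = 0.088989

0.0890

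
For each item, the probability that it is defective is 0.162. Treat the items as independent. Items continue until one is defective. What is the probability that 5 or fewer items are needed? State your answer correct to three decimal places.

0.587

Y = number of items to the first success; geometric, p = 0.162.
P(Y ≤ 5) = 1 − (1−p)^5 = 1 − 0.41326 = 0.58674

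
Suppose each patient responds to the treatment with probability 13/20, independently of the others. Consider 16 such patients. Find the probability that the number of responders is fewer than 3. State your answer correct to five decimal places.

X ~ Binomial(16, 0.65); P(X ≤ 2) = Σ C(16,k) p^k (1−p)^(16−k) over k:
  k=0: C(16,0)·0.65^0·0.35^16 = 0.0000001
  k=1: C(16,1)·0.65^1·0.35^15 = 0.0000015
  k=2: C(16,2)·0.65^2·0.35^14 = 0.0000210
Total = 0.0000225

0.00002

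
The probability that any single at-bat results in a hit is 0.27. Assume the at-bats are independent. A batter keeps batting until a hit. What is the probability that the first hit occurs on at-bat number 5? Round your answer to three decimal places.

0.077

Geometric (trials to first success), p = 0.27.
P(Y = 5) = (1−p)^4 · p = 0.28398 · 0.27 = 0.07668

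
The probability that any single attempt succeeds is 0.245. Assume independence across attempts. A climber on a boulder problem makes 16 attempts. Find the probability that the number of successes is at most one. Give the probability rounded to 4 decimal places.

0.0690

X ~ Binomial(16, 0.245); P(X ≤ 1) = Σ C(16,k) p^k (1−p)^(16−k) over k:
  k=0: C(16,0)·0.245^0·0.755^16 = 0.011147
  k=1: C(16,1)·0.245^1·0.755^15 = 0.057875
Total = 0.069022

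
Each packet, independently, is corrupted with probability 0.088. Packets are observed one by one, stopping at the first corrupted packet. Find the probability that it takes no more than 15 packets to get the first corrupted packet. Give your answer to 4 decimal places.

0.7489

Y = number of packets to the first success; geometric, p = 0.088.
P(Y ≤ 15) = 1 − (1−p)^15 = 1 − 0.251144 = 0.748856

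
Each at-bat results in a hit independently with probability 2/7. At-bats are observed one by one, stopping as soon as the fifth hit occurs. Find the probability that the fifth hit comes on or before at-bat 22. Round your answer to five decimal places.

0.79719

Finishing within 22 at-bats ⇔ at least 5 successes in the first 22. With X ~ Binomial(22, 0.285714), P(Y ≤ 22) = 1 − P(X ≤ 4).
  k=0: C(22,0)·0.285714^0·0.714286^22 = 0.0006098
  k=1: C(22,1)·0.285714^1·0.714286^21 = 0.0053662
  k=2: C(22,2)·0.285714^2·0.714286^20 = 0.0225380
  k=3: C(22,3)·0.285714^3·0.714286^19 = 0.0601013
  k=4: C(22,4)·0.285714^4·0.714286^18 = 0.1141925
1 − 0.2028078 = 0.7971922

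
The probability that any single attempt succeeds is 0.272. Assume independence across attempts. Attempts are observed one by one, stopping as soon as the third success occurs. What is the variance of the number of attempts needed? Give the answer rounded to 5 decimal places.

29.51990

Y = total attempts until the third success; negative binomial with r=3, p=0.272.
Var(Y) = r(1−p)/p² = 3·0.728 / 0.272² = 29.5198962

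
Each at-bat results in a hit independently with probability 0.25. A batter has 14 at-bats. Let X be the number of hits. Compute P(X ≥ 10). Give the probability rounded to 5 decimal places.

0.00034

X ~ Binomial(14, 0.25); P(X ≥ 10) = Σ C(14,k) p^k (1−p)^(14−k) over k:
  k=10: C(14,10)·0.25^10·0.75^4 = 0.0003021
  k=11: C(14,11)·0.25^11·0.75^3 = 0.0000366
  k=12: C(14,12)·0.25^12·0.75^2 = 0.0000031
  k=13: C(14,13)·0.25^13·0.75^1 = 0.0000002
  k=14: C(14,14)·0.25^14·0.75^0 = 0.0000000
Total = 0.0003419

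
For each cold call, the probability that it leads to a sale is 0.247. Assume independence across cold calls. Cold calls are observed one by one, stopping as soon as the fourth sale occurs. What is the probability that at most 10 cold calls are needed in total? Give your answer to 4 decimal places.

Finishing within 10 cold calls ⇔ at least 4 successes in the first 10. With X ~ Binomial(10, 0.247), P(Y ≤ 10) = 1 − P(X ≤ 3).
  k=0: C(10,0)·0.247^0·0.753^10 = 0.058607
  k=1: C(10,1)·0.247^1·0.753^9 = 0.192244
  k=2: C(10,2)·0.247^2·0.753^8 = 0.283770
  k=3: C(10,3)·0.247^3·0.753^7 = 0.248220
1 − 0.782841 = 0.217159

0.2172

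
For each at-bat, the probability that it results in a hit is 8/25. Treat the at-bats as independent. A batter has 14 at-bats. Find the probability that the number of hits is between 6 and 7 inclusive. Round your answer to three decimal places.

0.227

X ~ Binomial(14, 0.32); P(6 ≤ X ≤ 7) = Σ C(14,k) p^k (1−p)^(14−k) over k:
  k=6: C(14,6)·0.32^6·0.68^8 = 0.14741
  k=7: C(14,7)·0.32^7·0.68^7 = 0.07928
Total = 0.22669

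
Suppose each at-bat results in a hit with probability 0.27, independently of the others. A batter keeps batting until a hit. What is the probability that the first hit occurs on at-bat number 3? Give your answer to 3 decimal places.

Geometric (trials to first success), p = 0.27.
P(Y = 3) = (1−p)^2 · p = 0.5329 · 0.27 = 0.14388

0.144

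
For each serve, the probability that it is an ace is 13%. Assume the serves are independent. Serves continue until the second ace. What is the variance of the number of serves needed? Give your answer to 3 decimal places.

Y = total serves until the second success; negative binomial with r=2, p=0.13.
Var(Y) = r(1−p)/p² = 2·0.87 / 0.13² = 102.95858

102.959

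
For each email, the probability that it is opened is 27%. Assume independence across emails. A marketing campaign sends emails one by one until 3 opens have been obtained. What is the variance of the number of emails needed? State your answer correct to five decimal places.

Y = total emails until the third success; negative binomial with r=3, p=0.27.
Var(Y) = r(1−p)/p² = 3·0.73 / 0.27² = 30.0411523

30.04115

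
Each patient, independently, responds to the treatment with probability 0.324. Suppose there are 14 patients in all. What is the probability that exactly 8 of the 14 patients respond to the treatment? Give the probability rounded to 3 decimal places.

0.035

X ~ Binomial(n=14, p=0.324).
P(X=8) = C(14,8) · p^8 · (1−p)^6
= 3003 · 0.00012144 · 0.095429 = 0.03480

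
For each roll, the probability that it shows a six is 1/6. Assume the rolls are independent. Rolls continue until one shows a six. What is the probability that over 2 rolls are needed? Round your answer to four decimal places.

0.6944

Y = number of rolls to the first success; geometric, p = 0.166667.
P(Y > 2) = P(first 2 all fail) = (1−p)^2 = 0.694444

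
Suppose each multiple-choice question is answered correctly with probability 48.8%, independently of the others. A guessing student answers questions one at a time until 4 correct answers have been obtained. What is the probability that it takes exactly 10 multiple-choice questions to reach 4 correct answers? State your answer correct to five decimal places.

Y = trial on which the fourth success occurs; negative binomial, r=4, p=0.488.
P(Y=10) = C(9,3) · p^4 · (1−p)^6
= 84 · 0.056713 · 0.018014 = 0.0858180

0.08582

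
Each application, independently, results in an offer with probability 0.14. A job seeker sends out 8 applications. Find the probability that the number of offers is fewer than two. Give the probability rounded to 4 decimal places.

X ~ Binomial(8, 0.14); P(X ≤ 1) = Σ C(8,k) p^k (1−p)^(8−k) over k:
  k=0: C(8,0)·0.14^0·0.86^8 = 0.299218
  k=1: C(8,1)·0.14^1·0.86^7 = 0.389679
Total = 0.688897

0.6889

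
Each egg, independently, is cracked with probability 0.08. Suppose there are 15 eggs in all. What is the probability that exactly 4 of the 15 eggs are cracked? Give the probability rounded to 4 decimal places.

X ~ Binomial(n=15, p=0.08).
P(X=4) = C(15,4) · p^4 · (1−p)^11
= 1365 · 4.096e-05 · 0.39964 = 0.022344

0.0223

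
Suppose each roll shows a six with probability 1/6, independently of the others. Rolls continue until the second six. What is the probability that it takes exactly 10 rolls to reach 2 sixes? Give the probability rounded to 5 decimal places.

Y = trial on which the second success occurs; negative binomial, r=2, p=0.166667.
P(Y=10) = C(9,1) · p^2 · (1−p)^8
= 9 · 0.027778 · 0.23257 = 0.0581420

0.05814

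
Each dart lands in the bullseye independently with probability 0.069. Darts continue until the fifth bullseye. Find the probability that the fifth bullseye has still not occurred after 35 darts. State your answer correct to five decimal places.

0.90953

Needing more than 35 darts ⇔ fewer than 5 successes in the first 35. With X ~ Binomial(35, 0.069), P(Y > 35) = P(X ≤ 4).
  k=0: C(35,0)·0.069^0·0.931^35 = 0.0818915
  k=1: C(35,1)·0.069^1·0.931^34 = 0.2124253
  k=2: C(35,2)·0.069^2·0.931^33 = 0.2676422
  k=3: C(35,3)·0.069^3·0.931^32 = 0.2181960
  k=4: C(35,4)·0.069^4·0.931^31 = 0.1293708
P(X ≤ 4) = 0.9095258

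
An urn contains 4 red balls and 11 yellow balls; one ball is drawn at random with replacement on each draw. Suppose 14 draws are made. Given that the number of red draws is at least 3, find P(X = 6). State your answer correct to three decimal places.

0.118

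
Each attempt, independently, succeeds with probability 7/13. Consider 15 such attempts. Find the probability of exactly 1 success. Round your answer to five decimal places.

0.00016

X ~ Binomial(n=15, p=0.538462).
P(X=1) = C(15,1) · p^1 · (1−p)^14
= 15 · 0.53846 · 1.9903e-05 = 0.0001608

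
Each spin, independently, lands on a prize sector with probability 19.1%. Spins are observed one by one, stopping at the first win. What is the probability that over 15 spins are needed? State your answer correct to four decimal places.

Y = number of spins to the first success; geometric, p = 0.191.
P(Y > 15) = P(first 15 all fail) = (1−p)^15 = 0.041613

0.0416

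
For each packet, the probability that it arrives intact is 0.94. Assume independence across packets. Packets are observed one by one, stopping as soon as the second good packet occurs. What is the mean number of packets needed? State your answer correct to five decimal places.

Y = total packets until the second success; negative binomial with r=2, p=0.94.
E[Y] = r / p = 2 / 0.94 = 2.1276596

2.12766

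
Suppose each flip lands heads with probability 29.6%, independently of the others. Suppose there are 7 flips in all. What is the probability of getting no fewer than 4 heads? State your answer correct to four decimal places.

0.1209

X ~ Binomial(7, 0.296); P(X ≥ 4) = Σ C(7,k) p^k (1−p)^(7−k) over k:
  k=4: C(7,4)·0.296^4·0.704^3 = 0.093746
  k=5: C(7,5)·0.296^5·0.704^2 = 0.023650
  k=6: C(7,6)·0.296^6·0.704^1 = 0.003315
  k=7: C(7,7)·0.296^7·0.704^0 = 0.000199
Total = 0.120909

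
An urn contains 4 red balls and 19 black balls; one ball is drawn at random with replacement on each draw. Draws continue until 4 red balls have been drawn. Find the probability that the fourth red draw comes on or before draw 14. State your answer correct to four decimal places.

Finishing within 14 draws ⇔ at least 4 successes in the first 14. With X ~ Binomial(14, 0.173913), P(Y ≤ 14) = 1 − P(X ≤ 3).
  k=0: C(14,0)·0.173913^0·0.826087^14 = 0.068922
  k=1: C(14,1)·0.173913^1·0.826087^13 = 0.203140
  k=2: C(14,2)·0.173913^2·0.826087^12 = 0.277981
  k=3: C(14,3)·0.173913^3·0.826087^11 = 0.234089
1 − 0.784132 = 0.215868

0.2159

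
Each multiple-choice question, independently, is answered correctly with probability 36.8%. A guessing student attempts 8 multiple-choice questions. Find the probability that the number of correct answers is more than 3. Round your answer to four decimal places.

0.3330

X ~ Binomial(8, 0.368); P(X ≥ 4) = Σ C(8,k) p^k (1−p)^(8−k) over k:
  k=4: C(8,4)·0.368^4·0.632^4 = 0.204813
  k=5: C(8,5)·0.368^5·0.632^3 = 0.095407
  k=6: C(8,6)·0.368^6·0.632^2 = 0.027777
  k=7: C(8,7)·0.368^7·0.632^1 = 0.004621
  k=8: C(8,8)·0.368^8·0.632^0 = 0.000336
Total = 0.332954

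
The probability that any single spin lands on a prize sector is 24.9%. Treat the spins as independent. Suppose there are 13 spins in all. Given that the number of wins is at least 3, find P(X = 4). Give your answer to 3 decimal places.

X ~ Binomial(13, 0.249). Want P(X=4 | X≥3) = P(X=4) / P(X≥3).
P(X=4) = C(13,4)·0.249^4·0.751^9 = 0.20886
P(X≥3) = 1 − 0.02417 − 0.10419 − 0.20727 = 0.66437
Ratio = 0.20886 / 0.66437 = 0.31438

0.314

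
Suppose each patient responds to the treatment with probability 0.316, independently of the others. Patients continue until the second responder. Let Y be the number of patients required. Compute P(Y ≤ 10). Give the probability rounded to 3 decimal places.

0.874

Finishing within 10 patients ⇔ at least 2 successes in the first 10. With X ~ Binomial(10, 0.316), P(Y ≤ 10) = 1 − P(X ≤ 1).
  k=0: C(10,0)·0.316^0·0.684^10 = 0.02242
  k=1: C(10,1)·0.316^1·0.684^9 = 0.10356
1 − 0.12598 = 0.87402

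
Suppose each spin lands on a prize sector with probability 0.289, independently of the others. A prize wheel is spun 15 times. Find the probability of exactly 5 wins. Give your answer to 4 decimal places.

X ~ Binomial(n=15, p=0.289).
P(X=5) = C(15,5) · p^5 · (1−p)^10
= 3003 · 0.002016 · 0.033014 = 0.199867

0.1999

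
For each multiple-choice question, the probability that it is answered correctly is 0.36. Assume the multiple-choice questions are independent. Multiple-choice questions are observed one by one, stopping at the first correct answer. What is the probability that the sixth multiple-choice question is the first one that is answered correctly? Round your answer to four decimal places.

Geometric (trials to first success), p = 0.36.
P(Y = 6) = (1−p)^5 · p = 0.10737 · 0.36 = 0.038655

0.0387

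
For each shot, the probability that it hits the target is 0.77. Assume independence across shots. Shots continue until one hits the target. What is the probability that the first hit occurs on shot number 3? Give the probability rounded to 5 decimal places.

Geometric (trials to first success), p = 0.77.
P(Y = 3) = (1−p)^2 · p = 0.0529 · 0.77 = 0.0407330

0.04073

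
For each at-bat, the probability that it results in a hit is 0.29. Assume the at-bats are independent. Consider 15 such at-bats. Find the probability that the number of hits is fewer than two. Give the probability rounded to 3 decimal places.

X ~ Binomial(15, 0.29); P(X ≤ 1) = Σ C(15,k) p^k (1−p)^(15−k) over k:
  k=0: C(15,0)·0.29^0·0.71^15 = 0.00587
  k=1: C(15,1)·0.29^1·0.71^14 = 0.03598
Total = 0.04186

0.042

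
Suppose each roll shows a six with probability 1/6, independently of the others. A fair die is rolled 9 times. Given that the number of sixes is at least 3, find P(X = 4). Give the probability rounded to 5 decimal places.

X ~ Binomial(9, 0.166667). Want P(X=4 | X≥3) = P(X=4) / P(X≥3).
P(X=4) = C(9,4)·0.166667^4·0.833333^5 = 0.0390714
P(X≥3) = 1 − 0.1938067 − 0.3488521 − 0.2790816 = 0.1782596
Ratio = 0.0390714 / 0.1782596 = 0.2191828

0.21918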